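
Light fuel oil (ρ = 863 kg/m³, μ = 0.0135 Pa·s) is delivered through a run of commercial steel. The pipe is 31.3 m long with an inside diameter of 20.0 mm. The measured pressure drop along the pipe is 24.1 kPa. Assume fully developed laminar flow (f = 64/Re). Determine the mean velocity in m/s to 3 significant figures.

V ≈ 0.713 m/s

For laminar flow, f = 64/Re with Re = ρVD/μ, so Darcy-Weisbach reduces to ΔP = 32μLV/D². Solving for V: V = ΔP·D²/(32μL) = 2.41e+04·(0.02)²/(32·0.0135·31.3) = 0.7129 m/s.
Check: Re = ρVD/μ = 863·0.7129·0.02/0.0135 = 911.5 < 2300, so the laminar assumption holds.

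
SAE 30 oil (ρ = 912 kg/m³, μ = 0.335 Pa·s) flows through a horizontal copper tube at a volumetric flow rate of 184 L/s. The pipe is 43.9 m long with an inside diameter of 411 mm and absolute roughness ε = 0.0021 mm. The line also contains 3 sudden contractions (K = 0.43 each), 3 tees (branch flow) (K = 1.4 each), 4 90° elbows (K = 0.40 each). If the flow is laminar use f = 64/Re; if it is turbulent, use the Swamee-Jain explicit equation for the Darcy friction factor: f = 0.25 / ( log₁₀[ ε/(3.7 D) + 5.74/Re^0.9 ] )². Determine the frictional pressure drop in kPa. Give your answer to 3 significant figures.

Q = 184 L/s = 184/1000 = 0.184 m³/s.
Cross-sectional area A = πD²/4 = π(0.411)²/4 = 0.1327 m²; mean velocity V = Q/A = 0.184/0.1327 = 1.387 m/s.
Reynolds number Re = ρVD/μ = 912 · 1.387 · 0.411 / 0.335 = 1552.
Re < 2300 → laminar flow, so f = 64/Re = 64/1552 = 0.04124 (the turbulent correlation is not needed).
Total minor-loss coefficient ΣK = 3·0.43 + 3·1.4 + 4·0.4 = 7.09.
ΔP = [f·L/D + ΣK]·(ρV²/2) = [0.04124·43.9/0.411 + 7.09]·(912·1.387²/2) = [4.405 + 7.09]·877.1 = 1.008e+04 Pa.
ΔP = 1.008e+04 Pa = 10.1 kPa.

ΔP ≈ 10.1 kPa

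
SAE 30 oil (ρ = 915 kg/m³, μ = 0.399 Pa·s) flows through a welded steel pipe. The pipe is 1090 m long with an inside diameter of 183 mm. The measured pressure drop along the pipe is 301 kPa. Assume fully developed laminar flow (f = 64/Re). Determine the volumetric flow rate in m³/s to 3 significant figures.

Q ≈ 0.0191 m³/s

For laminar flow, f = 64/Re with Re = ρVD/μ, so Darcy-Weisbach reduces to ΔP = 32μLV/D². Solving for V: V = ΔP·D²/(32μL) = 3.01e+05·(0.183)²/(32·0.399·1090) = 0.7243 m/s.
Check: Re = ρVD/μ = 915·0.7243·0.183/0.399 = 304 < 2300, so the laminar assumption holds.
Q = V·A = 0.7243·(π/4·0.183²) = 0.01905 m³/s = 0.0191 m³/s.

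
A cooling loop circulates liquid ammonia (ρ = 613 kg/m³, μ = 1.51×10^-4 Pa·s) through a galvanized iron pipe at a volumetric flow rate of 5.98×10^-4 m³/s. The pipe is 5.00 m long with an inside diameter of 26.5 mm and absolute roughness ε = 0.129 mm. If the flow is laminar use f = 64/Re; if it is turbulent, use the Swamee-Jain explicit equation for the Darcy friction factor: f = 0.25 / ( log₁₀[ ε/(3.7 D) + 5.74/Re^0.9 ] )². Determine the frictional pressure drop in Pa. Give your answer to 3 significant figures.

ΔP ≈ 2120 Pa

Cross-sectional area A = πD²/4 = π(0.0265)²/4 = 0.0005515 m²; mean velocity V = Q/A = 0.000598/0.0005515 = 1.084 m/s.
Reynolds number Re = ρVD/μ = 613 · 1.084 · 0.0265 / 0.000151 = 1.166e+05.
Re > 4000 → turbulent. Relative roughness ε/D = 0.000129/0.0265 = 0.00487. Swamee-Jain: f = 0.25/(log₁₀[0.00487/3.7 + 5.74/1.166e+05^0.9])² = 0.25/(log₁₀[0.00132 + 0.000158])² = 0.25/(-2.832)² = 0.03118.
Darcy-Weisbach: ΔP = f(L/D)(ρV²/2) = 0.03118·(5/0.0265)·(613·1.084²/2) = 0.03118·188.7·360.3 = 2120 Pa.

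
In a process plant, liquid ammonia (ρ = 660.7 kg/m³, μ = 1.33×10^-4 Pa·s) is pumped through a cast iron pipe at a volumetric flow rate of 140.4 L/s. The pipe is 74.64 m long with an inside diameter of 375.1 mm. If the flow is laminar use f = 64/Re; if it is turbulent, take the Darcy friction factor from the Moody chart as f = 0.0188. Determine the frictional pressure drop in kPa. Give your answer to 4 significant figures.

ΔP ≈ 1.995 kPa

Q = 140.4 L/s = 140.4/1000 = 0.1404 m³/s.
Cross-sectional area A = πD²/4 = π(0.3751)²/4 = 0.1105 m²; mean velocity V = Q/A = 0.1404/0.1105 = 1.271 m/s.
Reynolds number Re = ρVD/μ = 660.7 · 1.271 · 0.3751 / 0.000133 = 2.367e+06.
Re > 4000 → turbulent; use the Moody-chart value f = 0.0188.
Darcy-Weisbach: ΔP = f(L/D)(ρV²/2) = 0.0188·(74.64/0.3751)·(660.7·1.271²/2) = 0.0188·199·533.3 = 1995 Pa.
ΔP = 1995 Pa = 1.995 kPa.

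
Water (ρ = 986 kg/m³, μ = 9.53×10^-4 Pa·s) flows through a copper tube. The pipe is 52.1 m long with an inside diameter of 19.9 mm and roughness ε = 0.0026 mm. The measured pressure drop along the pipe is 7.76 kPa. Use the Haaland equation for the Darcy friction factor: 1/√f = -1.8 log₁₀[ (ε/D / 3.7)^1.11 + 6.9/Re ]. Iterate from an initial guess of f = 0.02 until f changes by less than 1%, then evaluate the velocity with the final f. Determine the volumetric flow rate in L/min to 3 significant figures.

Rearranging Darcy-Weisbach: V = √(2·ΔP·D/(f·L·ρ)). With ε/D = 2.6e-06/0.0199 = 0.000131, iterate starting from f = 0.02:
  f = 0.02 → V = √(2·7760·0.0199/(0.02·52.1·986)) = 0.5483 m/s; Re = ρVD/μ = 1.129e+04; f → 0.03003
  f = 0.03003 → V = 0.4474 m/s; Re = 9212; f → 0.03173
  f = 0.03173 → V = 0.4353 m/s; Re = 8963; f → 0.03197
Converged (Δf/f < 1%). With the final f = 0.03197: V = √(2·7760·0.0199/(0.03197·52.1·986)) = 0.4337 m/s.
Q = V·A = 0.4337·(π/4·0.0199²) = 0.0001349 m³/s = 8.09 L/min.

Q ≈ 8.09 L/min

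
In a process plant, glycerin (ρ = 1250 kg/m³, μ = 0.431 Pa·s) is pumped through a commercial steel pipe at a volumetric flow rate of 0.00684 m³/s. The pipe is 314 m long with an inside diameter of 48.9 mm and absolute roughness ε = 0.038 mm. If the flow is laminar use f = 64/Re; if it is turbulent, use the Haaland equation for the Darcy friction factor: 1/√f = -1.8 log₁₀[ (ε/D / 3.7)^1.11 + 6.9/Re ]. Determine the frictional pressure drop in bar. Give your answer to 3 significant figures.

ΔP ≈ 66.0 bar

Cross-sectional area A = πD²/4 = π(0.0489)²/4 = 0.001878 m²; mean velocity V = Q/A = 0.00684/0.001878 = 3.642 m/s.
Reynolds number Re = ρVD/μ = 1250 · 3.642 · 0.0489 / 0.431 = 516.5.
Re < 2300 → laminar flow, so f = 64/Re = 64/516.5 = 0.1239 (the turbulent correlation is not needed).
Darcy-Weisbach: ΔP = f(L/D)(ρV²/2) = 0.1239·(314/0.0489)·(1250·3.642²/2) = 0.1239·6421·8290 = 6.596e+06 Pa.
ΔP = 6.596e+06 Pa = 66.0 bar.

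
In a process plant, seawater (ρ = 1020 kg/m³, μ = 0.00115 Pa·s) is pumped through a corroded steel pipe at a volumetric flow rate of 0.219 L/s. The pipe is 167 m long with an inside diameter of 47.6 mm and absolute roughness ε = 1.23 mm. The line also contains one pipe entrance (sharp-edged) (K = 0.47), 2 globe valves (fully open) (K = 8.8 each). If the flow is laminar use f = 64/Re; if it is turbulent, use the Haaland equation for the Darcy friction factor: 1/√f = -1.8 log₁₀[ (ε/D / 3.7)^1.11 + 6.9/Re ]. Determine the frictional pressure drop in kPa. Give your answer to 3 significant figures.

Q = 0.219 L/s = 0.219/1000 = 0.000219 m³/s.
Cross-sectional area A = πD²/4 = π(0.0476)²/4 = 0.00178 m²; mean velocity V = Q/A = 0.000219/0.00178 = 0.1231 m/s.
Reynolds number Re = ρVD/μ = 1020 · 0.1231 · 0.0476 / 0.00115 = 5196.
Re > 4000 → turbulent. Relative roughness ε/D = 0.00123/0.0476 = 0.0258. Haaland: 1/√f = -1.8 log₁₀[(0.0258/3.7)^1.11 + 6.9/5196] = -1.8 log₁₀[0.00405 + 0.00133] = 4.086, so f = 0.05991.
Total minor-loss coefficient ΣK = 1·0.47 + 2·8.8 = 18.1.
ΔP = [f·L/D + ΣK]·(ρV²/2) = [0.05991·167/0.0476 + 18.1]·(1020·0.1231²/2) = [210.2 + 18.1]·7.724 = 1763 Pa.
ΔP = 1763 Pa = 1.76 kPa.

ΔP ≈ 1.76 kPa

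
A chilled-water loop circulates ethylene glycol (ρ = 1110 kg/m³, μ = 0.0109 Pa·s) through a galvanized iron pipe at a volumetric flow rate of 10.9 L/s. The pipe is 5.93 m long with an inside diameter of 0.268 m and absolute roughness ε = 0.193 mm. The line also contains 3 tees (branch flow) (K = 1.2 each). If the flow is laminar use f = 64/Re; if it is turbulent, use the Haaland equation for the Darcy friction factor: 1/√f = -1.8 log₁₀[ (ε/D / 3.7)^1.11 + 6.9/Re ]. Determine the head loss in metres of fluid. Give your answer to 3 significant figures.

Q = 10.9 L/s = 10.9/1000 = 0.0109 m³/s.
Cross-sectional area A = πD²/4 = π(0.268)²/4 = 0.05641 m²; mean velocity V = Q/A = 0.0109/0.05641 = 0.1932 m/s.
Reynolds number Re = ρVD/μ = 1110 · 0.1932 · 0.268 / 0.0109 = 5273.
Re > 4000 → turbulent. Relative roughness ε/D = 0.000193/0.268 = 0.00072. Haaland: 1/√f = -1.8 log₁₀[(0.00072/3.7)^1.11 + 6.9/5273] = -1.8 log₁₀[7.6e-05 + 0.00131] = 5.146, so f = 0.03777.
Total minor-loss coefficient ΣK = 3·1.2 = 3.6.
ΔP = [f·L/D + ΣK]·(ρV²/2) = [0.03777·5.93/0.268 + 3.6]·(1110·0.1932²/2) = [0.8357 + 3.6]·20.72 = 91.91 Pa.
Head loss h_f = ΔP/(ρg) = 91.91/(1110·9.81) = 0.00844 m.

h_f ≈ 0.00844 m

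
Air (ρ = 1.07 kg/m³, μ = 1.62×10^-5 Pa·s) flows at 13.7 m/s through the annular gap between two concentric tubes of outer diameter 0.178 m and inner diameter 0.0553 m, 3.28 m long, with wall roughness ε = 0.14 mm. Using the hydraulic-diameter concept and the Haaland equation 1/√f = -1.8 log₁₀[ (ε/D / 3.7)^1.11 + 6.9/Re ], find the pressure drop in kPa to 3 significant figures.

ΔP ≈ 0.0597 kPa

Hydraulic diameter D_h = 4A/P = D_o - D_i = 0.178 - 0.0553 = 0.1227 m.
Re = ρVD_h/μ = 1.07·13.7·0.1227/1.62e-05 = 1.11e+05.
ε/D_h = 0.00014/0.1227 = 0.00114; Haaland gives 1/√f = -1.8 log₁₀[0.000127+6.21e-05] = 6.703, so f = 0.02226.
ΔP = f(L/D_h)(ρV²/2) = 0.02226·3.28/0.1227·100.4 = 59.74 Pa.
ΔP = 0.0597 kPa.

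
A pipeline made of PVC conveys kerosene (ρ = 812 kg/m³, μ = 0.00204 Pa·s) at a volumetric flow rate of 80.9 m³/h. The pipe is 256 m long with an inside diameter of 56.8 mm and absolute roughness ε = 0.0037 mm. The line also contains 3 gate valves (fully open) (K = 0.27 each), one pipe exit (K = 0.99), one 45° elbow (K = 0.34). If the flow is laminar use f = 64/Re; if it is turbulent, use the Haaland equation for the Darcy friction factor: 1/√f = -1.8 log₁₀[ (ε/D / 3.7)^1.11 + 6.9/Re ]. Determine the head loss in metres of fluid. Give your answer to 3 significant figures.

h_f ≈ 296 m

Q = 80.9 m³/h = 80.9/3600 = 0.02247 m³/s.
Cross-sectional area A = πD²/4 = π(0.0568)²/4 = 0.002534 m²; mean velocity V = Q/A = 0.02247/0.002534 = 8.869 m/s.
Reynolds number Re = ρVD/μ = 812 · 8.869 · 0.0568 / 0.00204 = 2.005e+05.
Re > 4000 → turbulent. Relative roughness ε/D = 3.7e-06/0.0568 = 6.51e-05. Haaland: 1/√f = -1.8 log₁₀[(6.51e-05/3.7)^1.11 + 6.9/2.005e+05] = -1.8 log₁₀[5.28e-06 + 3.44e-05] = 7.922, so f = 0.01593.
Total minor-loss coefficient ΣK = 3·0.27 + 1·0.99 + 1·0.34 = 2.14.
ΔP = [f·L/D + ΣK]·(ρV²/2) = [0.01593·256/0.0568 + 2.14]·(812·8.869²/2) = [71.81 + 2.14]·3.193e+04 = 2.361e+06 Pa.
Head loss h_f = ΔP/(ρg) = 2.361e+06/(812·9.81) = 296 m.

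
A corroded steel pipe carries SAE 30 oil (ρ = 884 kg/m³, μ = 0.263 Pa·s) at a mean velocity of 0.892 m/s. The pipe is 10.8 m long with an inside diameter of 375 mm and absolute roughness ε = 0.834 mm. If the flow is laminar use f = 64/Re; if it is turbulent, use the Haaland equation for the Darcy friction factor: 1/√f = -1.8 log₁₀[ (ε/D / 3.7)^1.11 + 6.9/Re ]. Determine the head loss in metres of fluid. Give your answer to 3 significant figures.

Reynolds number Re = ρVD/μ = 884 · 0.892 · 0.375 / 0.263 = 1124.
Re < 2300 → laminar flow, so f = 64/Re = 64/1124 = 0.05692 (the turbulent correlation is not needed).
Darcy-Weisbach: ΔP = f(L/D)(ρV²/2) = 0.05692·(10.8/0.375)·(884·0.892²/2) = 0.05692·28.8·351.7 = 576.5 Pa.
Head loss h_f = ΔP/(ρg) = 576.5/(884·9.81) = 0.0665 m.

h_f ≈ 0.0665 m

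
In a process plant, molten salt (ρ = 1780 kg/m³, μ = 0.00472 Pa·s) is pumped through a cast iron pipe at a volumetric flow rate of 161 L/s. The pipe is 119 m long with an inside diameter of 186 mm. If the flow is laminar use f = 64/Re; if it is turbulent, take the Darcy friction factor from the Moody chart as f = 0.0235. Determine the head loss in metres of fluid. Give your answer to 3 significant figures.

Q = 161 L/s = 161/1000 = 0.161 m³/s.
Cross-sectional area A = πD²/4 = π(0.186)²/4 = 0.02717 m²; mean velocity V = Q/A = 0.161/0.02717 = 5.925 m/s.
Reynolds number Re = ρVD/μ = 1780 · 5.925 · 0.186 / 0.00472 = 4.156e+05.
Re > 4000 → turbulent; use the Moody-chart value f = 0.0235.
Darcy-Weisbach: ΔP = f(L/D)(ρV²/2) = 0.0235·(119/0.186)·(1780·5.925²/2) = 0.0235·639.8·3.125e+04 = 4.698e+05 Pa.
Head loss h_f = ΔP/(ρg) = 4.698e+05/(1780·9.81) = 26.9 m.

h_f ≈ 26.9 m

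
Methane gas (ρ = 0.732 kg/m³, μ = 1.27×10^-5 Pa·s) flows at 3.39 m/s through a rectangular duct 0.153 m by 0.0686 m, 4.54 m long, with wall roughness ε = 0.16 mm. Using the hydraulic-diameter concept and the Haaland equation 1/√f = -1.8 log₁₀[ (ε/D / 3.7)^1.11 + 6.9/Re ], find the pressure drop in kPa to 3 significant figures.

ΔP ≈ 0.00591 kPa

Hydraulic diameter D_h = 4A/P = 4·(0.153·0.0686)/(2·(0.153+0.0686)) = 0.04198/0.4432 = 0.09473 m.
Re = ρVD_h/μ = 0.732·3.39·0.09473/1.27e-05 = 1.851e+04.
ε/D_h = 0.00016/0.09473 = 0.00169; Haaland gives 1/√f = -1.8 log₁₀[0.000196+0.000373] = 5.841, so f = 0.02931.
ΔP = f(L/D_h)(ρV²/2) = 0.02931·4.54/0.09473·4.206 = 5.908 Pa.
ΔP = 0.00591 kPa.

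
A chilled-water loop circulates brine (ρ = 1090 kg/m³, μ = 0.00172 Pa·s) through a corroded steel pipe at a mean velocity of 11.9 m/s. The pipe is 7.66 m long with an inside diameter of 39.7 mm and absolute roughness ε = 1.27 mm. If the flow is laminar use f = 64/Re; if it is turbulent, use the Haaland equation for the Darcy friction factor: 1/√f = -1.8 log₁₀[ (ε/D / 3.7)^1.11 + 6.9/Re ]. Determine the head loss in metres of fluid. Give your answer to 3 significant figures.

h_f ≈ 82.1 m

Reynolds number Re = ρVD/μ = 1090 · 11.9 · 0.0397 / 0.00172 = 2.994e+05.
Re > 4000 → turbulent. Relative roughness ε/D = 0.00127/0.0397 = 0.032. Haaland: 1/√f = -1.8 log₁₀[(0.032/3.7)^1.11 + 6.9/2.994e+05] = -1.8 log₁₀[0.00513 + 2.3e-05] = 4.119, so f = 0.05895.
Darcy-Weisbach: ΔP = f(L/D)(ρV²/2) = 0.05895·(7.66/0.0397)·(1090·11.9²/2) = 0.05895·192.9·7.718e+04 = 8.778e+05 Pa.
Head loss h_f = ΔP/(ρg) = 8.778e+05/(1090·9.81) = 82.1 m.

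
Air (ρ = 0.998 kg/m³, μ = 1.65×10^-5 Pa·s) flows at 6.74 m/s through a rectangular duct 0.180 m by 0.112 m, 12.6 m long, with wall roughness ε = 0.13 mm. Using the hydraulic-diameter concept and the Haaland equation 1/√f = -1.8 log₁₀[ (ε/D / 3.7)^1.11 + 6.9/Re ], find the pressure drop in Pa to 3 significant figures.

Hydraulic diameter D_h = 4A/P = 4·(0.18·0.112)/(2·(0.18+0.112)) = 0.08064/0.584 = 0.1381 m.
Re = ρVD_h/μ = 0.998·6.74·0.1381/1.65e-05 = 5.629e+04.
ε/D_h = 0.00013/0.1381 = 0.000941; Haaland gives 1/√f = -1.8 log₁₀[0.000102+0.000123] = 6.566, so f = 0.02319.
ΔP = f(L/D_h)(ρV²/2) = 0.02319·12.6/0.1381·22.67 = 47.98 Pa.

ΔP ≈ 48.0 Pa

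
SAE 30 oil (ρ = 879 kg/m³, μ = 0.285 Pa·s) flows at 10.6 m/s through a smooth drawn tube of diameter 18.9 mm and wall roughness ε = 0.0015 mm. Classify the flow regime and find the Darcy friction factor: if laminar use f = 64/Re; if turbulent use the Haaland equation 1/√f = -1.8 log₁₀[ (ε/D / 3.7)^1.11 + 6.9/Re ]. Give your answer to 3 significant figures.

Re = ρVD/μ = 879·10.6·0.0189/0.285 = 617.9.
Re < 2300 → laminar, so f = 64/Re = 0.1036 (roughness is irrelevant in laminar flow).

f ≈ 0.104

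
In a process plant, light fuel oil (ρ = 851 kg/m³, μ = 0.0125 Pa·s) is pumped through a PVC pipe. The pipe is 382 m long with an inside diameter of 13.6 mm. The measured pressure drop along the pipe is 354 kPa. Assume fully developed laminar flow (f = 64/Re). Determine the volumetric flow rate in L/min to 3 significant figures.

For laminar flow, f = 64/Re with Re = ρVD/μ, so Darcy-Weisbach reduces to ΔP = 32μLV/D². Solving for V: V = ΔP·D²/(32μL) = 3.54e+05·(0.0136)²/(32·0.0125·382) = 0.4285 m/s.
Check: Re = ρVD/μ = 851·0.4285·0.0136/0.0125 = 396.7 < 2300, so the laminar assumption holds.
Q = V·A = 0.4285·(π/4·0.0136²) = 6.225e-05 m³/s = 3.73 L/min.

Q ≈ 3.73 L/min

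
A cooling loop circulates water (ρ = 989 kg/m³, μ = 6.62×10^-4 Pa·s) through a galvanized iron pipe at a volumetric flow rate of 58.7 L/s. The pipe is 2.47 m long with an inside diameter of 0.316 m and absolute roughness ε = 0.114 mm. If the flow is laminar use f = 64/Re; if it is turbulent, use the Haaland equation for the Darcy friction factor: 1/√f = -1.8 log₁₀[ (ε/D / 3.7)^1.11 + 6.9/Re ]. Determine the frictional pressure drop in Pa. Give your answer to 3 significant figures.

Q = 58.7 L/s = 58.7/1000 = 0.0587 m³/s.
Cross-sectional area A = πD²/4 = π(0.316)²/4 = 0.07843 m²; mean velocity V = Q/A = 0.0587/0.07843 = 0.7485 m/s.
Reynolds number Re = ρVD/μ = 989 · 0.7485 · 0.316 / 0.000662 = 3.533e+05.
Re > 4000 → turbulent. Relative roughness ε/D = 0.000114/0.316 = 0.000361. Haaland: 1/√f = -1.8 log₁₀[(0.000361/3.7)^1.11 + 6.9/3.533e+05] = -1.8 log₁₀[3.53e-05 + 1.95e-05] = 7.67, so f = 0.017.
Darcy-Weisbach: ΔP = f(L/D)(ρV²/2) = 0.017·(2.47/0.316)·(989·0.7485²/2) = 0.017·7.816·277 = 36.81 Pa.

ΔP ≈ 36.8 Pa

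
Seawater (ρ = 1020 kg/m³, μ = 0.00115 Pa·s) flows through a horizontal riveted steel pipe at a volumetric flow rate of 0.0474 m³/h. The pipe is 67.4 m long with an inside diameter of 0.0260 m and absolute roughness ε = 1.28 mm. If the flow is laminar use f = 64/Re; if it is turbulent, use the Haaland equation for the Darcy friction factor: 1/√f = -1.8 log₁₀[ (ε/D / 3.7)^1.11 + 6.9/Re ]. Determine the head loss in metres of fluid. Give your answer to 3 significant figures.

Q = 0.0474 m³/h = 0.0474/3600 = 1.317e-05 m³/s.
Cross-sectional area A = πD²/4 = π(0.026)²/4 = 0.0005309 m²; mean velocity V = Q/A = 1.317e-05/0.0005309 = 0.0248 m/s.
Reynolds number Re = ρVD/μ = 1020 · 0.0248 · 0.026 / 0.00115 = 571.9.
Re < 2300 → laminar flow, so f = 64/Re = 64/571.9 = 0.1119 (the turbulent correlation is not needed).
Darcy-Weisbach: ΔP = f(L/D)(ρV²/2) = 0.1119·(67.4/0.026)·(1020·0.0248²/2) = 0.1119·2592·0.3137 = 90.99 Pa.
Head loss h_f = ΔP/(ρg) = 90.99/(1020·9.81) = 0.00909 m.

h_f ≈ 0.00909 m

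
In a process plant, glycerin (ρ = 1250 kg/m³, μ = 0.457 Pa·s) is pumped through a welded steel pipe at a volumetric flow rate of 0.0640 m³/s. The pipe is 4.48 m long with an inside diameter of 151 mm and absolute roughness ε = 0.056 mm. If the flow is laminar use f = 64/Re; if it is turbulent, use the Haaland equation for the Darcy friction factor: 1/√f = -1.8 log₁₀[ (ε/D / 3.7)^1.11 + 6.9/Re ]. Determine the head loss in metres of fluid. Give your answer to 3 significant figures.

h_f ≈ 0.837 m

Cross-sectional area A = πD²/4 = π(0.151)²/4 = 0.01791 m²; mean velocity V = Q/A = 0.064/0.01791 = 3.574 m/s.
Reynolds number Re = ρVD/μ = 1250 · 3.574 · 0.151 / 0.457 = 1476.
Re < 2300 → laminar flow, so f = 64/Re = 64/1476 = 0.04336 (the turbulent correlation is not needed).
Darcy-Weisbach: ΔP = f(L/D)(ρV²/2) = 0.04336·(4.48/0.151)·(1250·3.574²/2) = 0.04336·29.67·7983 = 1.027e+04 Pa.
Head loss h_f = ΔP/(ρg) = 1.027e+04/(1250·9.81) = 0.837 m.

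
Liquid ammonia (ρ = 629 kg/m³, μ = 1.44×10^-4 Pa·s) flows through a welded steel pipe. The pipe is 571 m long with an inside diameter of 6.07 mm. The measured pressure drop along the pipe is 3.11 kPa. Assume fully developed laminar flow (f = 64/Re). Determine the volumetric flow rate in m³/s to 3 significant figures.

Q ≈ 1.26×10^-6 m³/s

For laminar flow, f = 64/Re with Re = ρVD/μ, so Darcy-Weisbach reduces to ΔP = 32μLV/D². Solving for V: V = ΔP·D²/(32μL) = 3110·(0.00607)²/(32·0.000144·571) = 0.04355 m/s.
Check: Re = ρVD/μ = 629·0.04355·0.00607/0.000144 = 1155 < 2300, so the laminar assumption holds.
Q = V·A = 0.04355·(π/4·0.00607²) = 1.26e-06 m³/s = 1.26×10^-6 m³/s.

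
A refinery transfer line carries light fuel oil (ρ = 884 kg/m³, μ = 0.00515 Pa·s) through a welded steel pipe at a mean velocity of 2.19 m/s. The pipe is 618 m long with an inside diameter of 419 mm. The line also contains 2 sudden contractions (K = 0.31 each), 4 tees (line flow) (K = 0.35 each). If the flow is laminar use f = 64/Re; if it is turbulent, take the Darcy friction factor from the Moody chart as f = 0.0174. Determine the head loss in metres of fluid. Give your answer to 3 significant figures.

Reynolds number Re = ρVD/μ = 884 · 2.19 · 0.419 / 0.00515 = 1.575e+05.
Re > 4000 → turbulent; use the Moody-chart value f = 0.0174.
Total minor-loss coefficient ΣK = 2·0.31 + 4·0.35 = 2.02.
ΔP = [f·L/D + ΣK]·(ρV²/2) = [0.0174·618/0.419 + 2.02]·(884·2.19²/2) = [25.66 + 2.02]·2120 = 5.869e+04 Pa.
Head loss h_f = ΔP/(ρg) = 5.869e+04/(884·9.81) = 6.77 m.

h_f ≈ 6.77 m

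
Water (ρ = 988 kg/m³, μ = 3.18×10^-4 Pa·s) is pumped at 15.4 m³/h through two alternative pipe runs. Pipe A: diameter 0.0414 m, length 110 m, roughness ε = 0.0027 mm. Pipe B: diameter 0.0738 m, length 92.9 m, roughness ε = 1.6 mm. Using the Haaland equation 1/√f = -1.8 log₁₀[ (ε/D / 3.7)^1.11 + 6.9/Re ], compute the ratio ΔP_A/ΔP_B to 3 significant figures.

ΔP_A/ΔP_B ≈ 6.02

Pipe A: V = Q/A = 0.004278/0.001346 = 3.178 m/s; Re = 4.088e+05; ε/D = 6.52e-05; Haaland → f = 0.01425; ΔP_A = f(L/D)(ρV²/2) = 1.889e+05 Pa.
Pipe B: V = Q/A = 0.004278/0.004278 = 1 m/s; Re = 2.293e+05; ε/D = 0.0217; Haaland → f = 0.05044; ΔP_B = f(L/D)(ρV²/2) = 3.137e+04 Pa.
ΔP_A/ΔP_B = 1.889e+05/3.137e+04 = 6.02.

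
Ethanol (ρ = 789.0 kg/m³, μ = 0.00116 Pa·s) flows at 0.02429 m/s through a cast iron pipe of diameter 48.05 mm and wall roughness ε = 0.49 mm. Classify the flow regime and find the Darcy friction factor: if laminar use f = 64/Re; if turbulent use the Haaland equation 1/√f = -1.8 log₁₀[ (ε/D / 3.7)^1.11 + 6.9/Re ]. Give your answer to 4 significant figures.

f ≈ 0.08062

Re = ρVD/μ = 789·0.02429·0.04805/0.00116 = 793.9.
Re < 2300 → laminar, so f = 64/Re = 0.08062 (roughness is irrelevant in laminar flow).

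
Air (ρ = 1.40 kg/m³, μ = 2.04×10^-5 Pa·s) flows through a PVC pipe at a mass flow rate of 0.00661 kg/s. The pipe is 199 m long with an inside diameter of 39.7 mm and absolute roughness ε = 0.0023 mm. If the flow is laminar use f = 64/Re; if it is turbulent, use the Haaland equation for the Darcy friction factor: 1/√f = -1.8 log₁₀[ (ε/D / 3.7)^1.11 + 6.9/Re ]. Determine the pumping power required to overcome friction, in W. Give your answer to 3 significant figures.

P ≈ 7.38 W

A = πD²/4 = π(0.0397)²/4 = 0.001238 m²; mean velocity V = ṁ/(ρA) = 0.00661/(1.4 · 0.001238) = 3.814 m/s.
Reynolds number Re = ρVD/μ = 1.4 · 3.814 · 0.0397 / 2.04e-05 = 1.039e+04.
Re > 4000 → turbulent. Relative roughness ε/D = 2.3e-06/0.0397 = 5.79e-05. Haaland: 1/√f = -1.8 log₁₀[(5.79e-05/3.7)^1.11 + 6.9/1.039e+04] = -1.8 log₁₀[4.64e-06 + 0.000664] = 5.715, so f = 0.03062.
Darcy-Weisbach: ΔP = f(L/D)(ρV²/2) = 0.03062·(199/0.0397)·(1.4·3.814²/2) = 0.03062·5013·10.18 = 1563 Pa.
Q = ṁ/ρ = 0.00661/1.4 = 0.004721 m³/s.
Pumping power P = QΔP = 0.004721·1563 = 7.380 W = 7.38 W.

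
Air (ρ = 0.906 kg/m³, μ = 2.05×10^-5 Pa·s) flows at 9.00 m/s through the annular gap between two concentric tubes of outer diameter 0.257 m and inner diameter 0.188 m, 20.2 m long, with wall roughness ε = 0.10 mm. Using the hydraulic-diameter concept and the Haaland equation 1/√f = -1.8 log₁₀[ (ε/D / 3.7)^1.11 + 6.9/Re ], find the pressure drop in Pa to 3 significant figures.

ΔP ≈ 290 Pa

Hydraulic diameter D_h = 4A/P = D_o - D_i = 0.257 - 0.188 = 0.069 m.
Re = ρVD_h/μ = 0.906·9·0.069/2.05e-05 = 2.745e+04.
ε/D_h = 0.0001/0.069 = 0.00145; Haaland gives 1/√f = -1.8 log₁₀[0.000165+0.000251] = 6.084, so f = 0.02701.
ΔP = f(L/D_h)(ρV²/2) = 0.02701·20.2/0.069·36.69 = 290.2 Pa.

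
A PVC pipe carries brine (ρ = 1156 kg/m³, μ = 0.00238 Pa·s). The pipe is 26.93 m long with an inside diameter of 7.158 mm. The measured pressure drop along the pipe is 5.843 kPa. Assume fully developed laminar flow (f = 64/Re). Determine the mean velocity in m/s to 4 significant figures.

For laminar flow, f = 64/Re with Re = ρVD/μ, so Darcy-Weisbach reduces to ΔP = 32μLV/D². Solving for V: V = ΔP·D²/(32μL) = 5843·(0.007158)²/(32·0.00238·26.93) = 0.146 m/s.
Check: Re = ρVD/μ = 1156·0.146·0.007158/0.00238 = 507.5 < 2300, so the laminar assumption holds.

V ≈ 0.1460 m/s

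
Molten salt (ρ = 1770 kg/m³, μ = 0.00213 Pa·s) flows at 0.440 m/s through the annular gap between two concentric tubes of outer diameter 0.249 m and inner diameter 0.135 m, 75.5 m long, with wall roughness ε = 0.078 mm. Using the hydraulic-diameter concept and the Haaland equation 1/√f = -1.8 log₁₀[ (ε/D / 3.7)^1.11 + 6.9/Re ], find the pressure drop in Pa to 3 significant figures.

Hydraulic diameter D_h = 4A/P = D_o - D_i = 0.249 - 0.135 = 0.114 m.
Re = ρVD_h/μ = 1770·0.44·0.114/0.00213 = 4.168e+04.
ε/D_h = 7.8e-05/0.114 = 0.000684; Haaland gives 1/√f = -1.8 log₁₀[7.18e-05+0.000166] = 6.524, so f = 0.02349.
ΔP = f(L/D_h)(ρV²/2) = 0.02349·75.5/0.114·171.3 = 2666 Pa.

ΔP ≈ 2670 Pa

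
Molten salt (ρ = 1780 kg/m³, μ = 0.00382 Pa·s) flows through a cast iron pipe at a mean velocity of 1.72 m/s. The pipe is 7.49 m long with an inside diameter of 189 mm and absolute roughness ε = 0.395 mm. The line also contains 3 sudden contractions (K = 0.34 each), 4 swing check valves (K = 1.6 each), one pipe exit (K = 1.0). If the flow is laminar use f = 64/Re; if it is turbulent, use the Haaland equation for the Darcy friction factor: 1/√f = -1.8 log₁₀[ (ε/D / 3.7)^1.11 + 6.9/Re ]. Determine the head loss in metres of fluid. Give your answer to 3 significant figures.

h_f ≈ 1.42 m

Reynolds number Re = ρVD/μ = 1780 · 1.72 · 0.189 / 0.00382 = 1.515e+05.
Re > 4000 → turbulent. Relative roughness ε/D = 0.000395/0.189 = 0.00209. Haaland: 1/√f = -1.8 log₁₀[(0.00209/3.7)^1.11 + 6.9/1.515e+05] = -1.8 log₁₀[0.000248 + 4.56e-05] = 6.358, so f = 0.02474.
Total minor-loss coefficient ΣK = 3·0.34 + 4·1.6 + 1·1 = 8.42.
ΔP = [f·L/D + ΣK]·(ρV²/2) = [0.02474·7.49/0.189 + 8.42]·(1780·1.72²/2) = [0.9804 + 8.42]·2633 = 2.475e+04 Pa.
Head loss h_f = ΔP/(ρg) = 2.475e+04/(1780·9.81) = 1.42 m.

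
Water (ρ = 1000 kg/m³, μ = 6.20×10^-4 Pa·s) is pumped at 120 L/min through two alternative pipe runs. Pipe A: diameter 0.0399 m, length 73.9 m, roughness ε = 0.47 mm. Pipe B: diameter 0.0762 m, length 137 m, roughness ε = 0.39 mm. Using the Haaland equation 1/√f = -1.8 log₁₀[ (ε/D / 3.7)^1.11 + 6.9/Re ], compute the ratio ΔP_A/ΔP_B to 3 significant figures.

Pipe A: V = Q/A = 0.002/0.00125 = 1.6 m/s; Re = 1.029e+05; ε/D = 0.0118; Haaland → f = 0.04067; ΔP_A = f(L/D)(ρV²/2) = 9.636e+04 Pa.
Pipe B: V = Q/A = 0.002/0.00456 = 0.4386 m/s; Re = 5.39e+04; ε/D = 0.00512; Haaland → f = 0.03216; ΔP_B = f(L/D)(ρV²/2) = 5561 Pa.
ΔP_A/ΔP_B = 9.636e+04/5561 = 17.3.

ΔP_A/ΔP_B ≈ 17.3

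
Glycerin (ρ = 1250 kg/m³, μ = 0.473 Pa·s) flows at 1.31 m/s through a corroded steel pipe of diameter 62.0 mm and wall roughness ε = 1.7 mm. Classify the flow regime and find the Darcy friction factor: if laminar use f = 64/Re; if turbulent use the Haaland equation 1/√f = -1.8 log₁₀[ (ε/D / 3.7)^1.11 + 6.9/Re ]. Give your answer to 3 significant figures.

Re = ρVD/μ = 1250·1.31·0.062/0.473 = 214.6.
Re < 2300 → laminar, so f = 64/Re = 0.2982 (roughness is irrelevant in laminar flow).

f ≈ 0.298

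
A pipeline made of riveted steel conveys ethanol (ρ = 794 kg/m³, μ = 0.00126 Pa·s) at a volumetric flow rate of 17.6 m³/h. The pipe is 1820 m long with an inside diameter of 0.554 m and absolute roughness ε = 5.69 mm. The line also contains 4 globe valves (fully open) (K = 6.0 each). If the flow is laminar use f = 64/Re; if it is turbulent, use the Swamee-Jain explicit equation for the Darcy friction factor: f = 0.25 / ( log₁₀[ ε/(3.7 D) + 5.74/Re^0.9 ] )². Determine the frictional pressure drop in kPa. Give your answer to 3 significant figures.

Q = 17.6 m³/h = 17.6/3600 = 0.004889 m³/s.
Cross-sectional area A = πD²/4 = π(0.554)²/4 = 0.2411 m²; mean velocity V = Q/A = 0.004889/0.2411 = 0.02028 m/s.
Reynolds number Re = ρVD/μ = 794 · 0.02028 · 0.554 / 0.00126 = 7080.
Re > 4000 → turbulent. Relative roughness ε/D = 0.00569/0.554 = 0.0103. Swamee-Jain: f = 0.25/(log₁₀[0.0103/3.7 + 5.74/7080^0.9])² = 0.25/(log₁₀[0.00278 + 0.00197])² = 0.25/(-2.324)² = 0.04629.
Total minor-loss coefficient ΣK = 4·6 = 24.
ΔP = [f·L/D + ΣK]·(ρV²/2) = [0.04629·1820/0.554 + 24]·(794·0.02028²/2) = [152.1 + 24]·0.1633 = 28.75 Pa.
ΔP = 28.75 Pa = 0.0288 kPa.

ΔP ≈ 0.0288 kPa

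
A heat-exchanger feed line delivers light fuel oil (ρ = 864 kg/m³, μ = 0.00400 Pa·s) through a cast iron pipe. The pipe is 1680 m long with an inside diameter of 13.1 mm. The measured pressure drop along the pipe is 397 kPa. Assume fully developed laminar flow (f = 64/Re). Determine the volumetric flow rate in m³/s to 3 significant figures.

For laminar flow, f = 64/Re with Re = ρVD/μ, so Darcy-Weisbach reduces to ΔP = 32μLV/D². Solving for V: V = ΔP·D²/(32μL) = 3.97e+05·(0.0131)²/(32·0.004·1680) = 0.3168 m/s.
Check: Re = ρVD/μ = 864·0.3168·0.0131/0.004 = 896.5 < 2300, so the laminar assumption holds.
Q = V·A = 0.3168·(π/4·0.0131²) = 4.27e-05 m³/s = 4.27×10^-5 m³/s.

Q ≈ 4.27×10^-5 m³/s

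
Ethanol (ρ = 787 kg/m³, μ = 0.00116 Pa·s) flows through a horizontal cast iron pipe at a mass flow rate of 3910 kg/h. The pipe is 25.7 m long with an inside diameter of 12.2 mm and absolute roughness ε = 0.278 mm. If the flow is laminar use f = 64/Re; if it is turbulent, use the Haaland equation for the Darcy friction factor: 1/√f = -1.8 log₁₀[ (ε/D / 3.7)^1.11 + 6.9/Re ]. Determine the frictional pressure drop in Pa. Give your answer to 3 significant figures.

ṁ = 3910 kg/h = 3910/3600 = 1.086 kg/s.
A = πD²/4 = π(0.0122)²/4 = 0.0001169 m²; mean velocity V = ṁ/(ρA) = 1.086/(787 · 0.0001169) = 11.81 m/s.
Reynolds number Re = ρVD/μ = 787 · 11.81 · 0.0122 / 0.00116 = 9.772e+04.
Re > 4000 → turbulent. Relative roughness ε/D = 0.000278/0.0122 = 0.0228. Haaland: 1/√f = -1.8 log₁₀[(0.0228/3.7)^1.11 + 6.9/9.772e+04] = -1.8 log₁₀[0.00352 + 7.06e-05] = 4.401, so f = 0.05163.
Darcy-Weisbach: ΔP = f(L/D)(ρV²/2) = 0.05163·(25.7/0.0122)·(787·11.81²/2) = 0.05163·2107·5.484e+04 = 5.965e+06 Pa.

ΔP ≈ 5.96×10^6 Pa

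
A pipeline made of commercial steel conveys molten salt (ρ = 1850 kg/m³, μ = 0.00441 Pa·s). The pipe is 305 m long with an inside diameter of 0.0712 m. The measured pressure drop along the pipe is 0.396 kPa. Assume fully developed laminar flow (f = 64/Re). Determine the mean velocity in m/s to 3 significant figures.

For laminar flow, f = 64/Re with Re = ρVD/μ, so Darcy-Weisbach reduces to ΔP = 32μLV/D². Solving for V: V = ΔP·D²/(32μL) = 396·(0.0712)²/(32·0.00441·305) = 0.04664 m/s.
Check: Re = ρVD/μ = 1850·0.04664·0.0712/0.00441 = 1393 < 2300, so the laminar assumption holds.

V ≈ 0.0466 m/s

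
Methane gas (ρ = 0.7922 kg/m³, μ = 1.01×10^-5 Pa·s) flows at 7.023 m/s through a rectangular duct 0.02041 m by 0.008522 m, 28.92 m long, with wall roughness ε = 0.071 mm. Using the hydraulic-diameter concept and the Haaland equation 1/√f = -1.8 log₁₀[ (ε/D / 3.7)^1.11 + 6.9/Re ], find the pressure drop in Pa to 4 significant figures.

ΔP ≈ 1934 Pa

Hydraulic diameter D_h = 4A/P = 4·(0.02041·0.008522)/(2·(0.02041+0.008522)) = 0.0006957/0.05786 = 0.01202 m.
Re = ρVD_h/μ = 0.7922·7.023·0.01202/1.01e-05 = 6623.
ε/D_h = 7.1e-05/0.01202 = 0.00591; Haaland gives 1/√f = -1.8 log₁₀[0.000786+0.00104] = 4.929, so f = 0.04117.
ΔP = f(L/D_h)(ρV²/2) = 0.04117·28.92/0.01202·19.54 = 1934 Pa.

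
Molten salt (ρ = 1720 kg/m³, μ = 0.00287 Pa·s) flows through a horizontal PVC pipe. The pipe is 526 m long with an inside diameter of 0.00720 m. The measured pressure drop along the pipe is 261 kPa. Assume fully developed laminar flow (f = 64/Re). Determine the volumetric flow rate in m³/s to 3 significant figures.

For laminar flow, f = 64/Re with Re = ρVD/μ, so Darcy-Weisbach reduces to ΔP = 32μLV/D². Solving for V: V = ΔP·D²/(32μL) = 2.61e+05·(0.0072)²/(32·0.00287·526) = 0.2801 m/s.
Check: Re = ρVD/μ = 1720·0.2801·0.0072/0.00287 = 1209 < 2300, so the laminar assumption holds.
Q = V·A = 0.2801·(π/4·0.0072²) = 1.14e-05 m³/s = 1.14×10^-5 m³/s.

Q ≈ 1.14×10^-5 m³/s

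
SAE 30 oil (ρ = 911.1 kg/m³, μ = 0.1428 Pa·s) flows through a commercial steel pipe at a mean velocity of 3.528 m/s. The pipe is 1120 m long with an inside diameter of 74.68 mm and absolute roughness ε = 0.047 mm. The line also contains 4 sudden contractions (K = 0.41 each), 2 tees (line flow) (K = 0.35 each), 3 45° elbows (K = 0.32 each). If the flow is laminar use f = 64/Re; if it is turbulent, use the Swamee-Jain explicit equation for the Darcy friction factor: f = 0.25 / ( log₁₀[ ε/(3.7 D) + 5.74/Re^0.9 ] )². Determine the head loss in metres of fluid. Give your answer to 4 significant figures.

Reynolds number Re = ρVD/μ = 911.1 · 3.528 · 0.07468 / 0.143 = 1681.
Re < 2300 → laminar flow, so f = 64/Re = 64/1681 = 0.03807 (the turbulent correlation is not needed).
Total minor-loss coefficient ΣK = 4·0.41 + 2·0.35 + 3·0.32 = 3.3.
ΔP = [f·L/D + ΣK]·(ρV²/2) = [0.03807·1120/0.07468 + 3.3]·(911.1·3.528²/2) = [571 + 3.3]·5670 = 3.256e+06 Pa.
Head loss h_f = ΔP/(ρg) = 3.256e+06/(911.1·9.81) = 364.3 m.

h_f ≈ 364.3 m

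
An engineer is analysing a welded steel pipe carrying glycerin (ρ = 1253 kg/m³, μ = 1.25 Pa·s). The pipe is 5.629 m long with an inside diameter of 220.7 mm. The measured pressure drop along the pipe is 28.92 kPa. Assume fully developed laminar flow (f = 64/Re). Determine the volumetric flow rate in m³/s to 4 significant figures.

For laminar flow, f = 64/Re with Re = ρVD/μ, so Darcy-Weisbach reduces to ΔP = 32μLV/D². Solving for V: V = ΔP·D²/(32μL) = 2.892e+04·(0.2207)²/(32·1.25·5.629) = 6.256 m/s.
Check: Re = ρVD/μ = 1253·6.256·0.2207/1.25 = 1384 < 2300, so the laminar assumption holds.
Q = V·A = 6.256·(π/4·0.2207²) = 0.2393 m³/s = 0.2393 m³/s.

Q ≈ 0.2393 m³/s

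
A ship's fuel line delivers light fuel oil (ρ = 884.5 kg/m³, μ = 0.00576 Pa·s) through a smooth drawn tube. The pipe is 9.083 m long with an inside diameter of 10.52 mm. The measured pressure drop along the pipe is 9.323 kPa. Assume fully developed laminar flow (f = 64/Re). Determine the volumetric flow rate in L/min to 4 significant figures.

Q ≈ 3.214 L/min

For laminar flow, f = 64/Re with Re = ρVD/μ, so Darcy-Weisbach reduces to ΔP = 32μLV/D². Solving for V: V = ΔP·D²/(32μL) = 9323·(0.01052)²/(32·0.00576·9.083) = 0.6163 m/s.
Check: Re = ρVD/μ = 884.5·0.6163·0.01052/0.00576 = 995.6 < 2300, so the laminar assumption holds.
Q = V·A = 0.6163·(π/4·0.01052²) = 5.357e-05 m³/s = 3.214 L/min.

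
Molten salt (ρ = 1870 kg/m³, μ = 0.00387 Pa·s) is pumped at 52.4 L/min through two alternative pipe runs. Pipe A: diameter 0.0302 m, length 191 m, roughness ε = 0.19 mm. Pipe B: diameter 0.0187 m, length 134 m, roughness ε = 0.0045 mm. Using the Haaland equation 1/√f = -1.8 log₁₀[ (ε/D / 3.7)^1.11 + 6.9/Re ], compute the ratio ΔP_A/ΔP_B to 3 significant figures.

Pipe A: V = Q/A = 0.0008733/0.0007163 = 1.219 m/s; Re = 1.779e+04; ε/D = 0.00629; Haaland → f = 0.03645; ΔP_A = f(L/D)(ρV²/2) = 3.204e+05 Pa.
Pipe B: V = Q/A = 0.0008733/0.0002746 = 3.18 m/s; Re = 2.873e+04; ε/D = 0.000241; Haaland → f = 0.02407; ΔP_B = f(L/D)(ρV²/2) = 1.631e+06 Pa.
ΔP_A/ΔP_B = 3.204e+05/1.631e+06 = 0.196.

ΔP_A/ΔP_B ≈ 0.196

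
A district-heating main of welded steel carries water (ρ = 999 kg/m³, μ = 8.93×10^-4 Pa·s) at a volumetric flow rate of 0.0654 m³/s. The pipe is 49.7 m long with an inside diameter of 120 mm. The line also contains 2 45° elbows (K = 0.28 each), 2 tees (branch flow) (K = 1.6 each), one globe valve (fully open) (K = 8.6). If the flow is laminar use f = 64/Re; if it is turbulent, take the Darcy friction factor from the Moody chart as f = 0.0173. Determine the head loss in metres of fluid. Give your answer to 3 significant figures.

Cross-sectional area A = πD²/4 = π(0.12)²/4 = 0.01131 m²; mean velocity V = Q/A = 0.0654/0.01131 = 5.783 m/s.
Reynolds number Re = ρVD/μ = 999 · 5.783 · 0.12 / 0.000893 = 7.763e+05.
Re > 4000 → turbulent; use the Moody-chart value f = 0.0173.
Total minor-loss coefficient ΣK = 2·0.28 + 2·1.6 + 1·8.6 = 12.4.
ΔP = [f·L/D + ΣK]·(ρV²/2) = [0.0173·49.7/0.12 + 12.4]·(999·5.783²/2) = [7.165 + 12.4]·1.67e+04 = 3.261e+05 Pa.
Head loss h_f = ΔP/(ρg) = 3.261e+05/(999·9.81) = 33.3 m.

h_f ≈ 33.3 m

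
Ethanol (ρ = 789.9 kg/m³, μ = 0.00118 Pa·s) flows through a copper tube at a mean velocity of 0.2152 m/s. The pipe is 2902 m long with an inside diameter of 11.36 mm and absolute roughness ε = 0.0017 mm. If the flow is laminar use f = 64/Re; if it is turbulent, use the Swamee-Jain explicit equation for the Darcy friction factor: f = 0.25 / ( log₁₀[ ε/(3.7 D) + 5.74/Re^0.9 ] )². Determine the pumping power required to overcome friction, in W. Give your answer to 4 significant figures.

P ≈ 3.986 W

Reynolds number Re = ρVD/μ = 789.9 · 0.2152 · 0.01136 / 0.00118 = 1636.
Re < 2300 → laminar flow, so f = 64/Re = 64/1636 = 0.03911 (the turbulent correlation is not needed).
Darcy-Weisbach: ΔP = f(L/D)(ρV²/2) = 0.03911·(2902/0.01136)·(789.9·0.2152²/2) = 0.03911·2.555e+05·18.29 = 1.827e+05 Pa.
Q = V·A = 0.2152·0.0001014 = 2.181e-05 m³/s.
Pumping power P = QΔP = 2.181e-05·1.827e+05 = 3.9857 W = 3.986 W.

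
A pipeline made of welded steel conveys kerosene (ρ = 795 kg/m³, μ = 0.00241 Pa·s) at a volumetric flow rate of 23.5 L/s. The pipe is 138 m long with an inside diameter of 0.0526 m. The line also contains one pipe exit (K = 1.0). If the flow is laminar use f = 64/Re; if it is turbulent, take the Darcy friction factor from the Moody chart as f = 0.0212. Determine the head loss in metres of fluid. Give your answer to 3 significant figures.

Q = 23.5 L/s = 23.5/1000 = 0.0235 m³/s.
Cross-sectional area A = πD²/4 = π(0.0526)²/4 = 0.002173 m²; mean velocity V = Q/A = 0.0235/0.002173 = 10.81 m/s.
Reynolds number Re = ρVD/μ = 795 · 10.81 · 0.0526 / 0.00241 = 1.876e+05.
Re > 4000 → turbulent; use the Moody-chart value f = 0.0212.
Total minor-loss coefficient ΣK = 1·1 = 1.
ΔP = [f·L/D + ΣK]·(ρV²/2) = [0.0212·138/0.0526 + 1]·(795·10.81²/2) = [55.62 + 1]·4.649e+04 = 2.632e+06 Pa.
Head loss h_f = ΔP/(ρg) = 2.632e+06/(795·9.81) = 338 m.

h_f ≈ 338 m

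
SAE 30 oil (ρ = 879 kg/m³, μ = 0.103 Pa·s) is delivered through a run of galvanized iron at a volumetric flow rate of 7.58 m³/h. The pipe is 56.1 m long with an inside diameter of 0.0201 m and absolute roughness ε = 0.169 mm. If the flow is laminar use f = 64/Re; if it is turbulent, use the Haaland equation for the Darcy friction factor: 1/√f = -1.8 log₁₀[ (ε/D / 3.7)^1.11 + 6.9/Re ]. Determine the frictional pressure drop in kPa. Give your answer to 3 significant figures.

ΔP ≈ 3040 kPa

Q = 7.58 m³/h = 7.58/3600 = 0.002106 m³/s.
Cross-sectional area A = πD²/4 = π(0.0201)²/4 = 0.0003173 m²; mean velocity V = Q/A = 0.002106/0.0003173 = 6.636 m/s.
Reynolds number Re = ρVD/μ = 879 · 6.636 · 0.0201 / 0.103 = 1138.
Re < 2300 → laminar flow, so f = 64/Re = 64/1138 = 0.05623 (the turbulent correlation is not needed).
Darcy-Weisbach: ΔP = f(L/D)(ρV²/2) = 0.05623·(56.1/0.0201)·(879·6.636²/2) = 0.05623·2791·1.935e+04 = 3.037e+06 Pa.
ΔP = 3.037e+06 Pa = 3040 kPa.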